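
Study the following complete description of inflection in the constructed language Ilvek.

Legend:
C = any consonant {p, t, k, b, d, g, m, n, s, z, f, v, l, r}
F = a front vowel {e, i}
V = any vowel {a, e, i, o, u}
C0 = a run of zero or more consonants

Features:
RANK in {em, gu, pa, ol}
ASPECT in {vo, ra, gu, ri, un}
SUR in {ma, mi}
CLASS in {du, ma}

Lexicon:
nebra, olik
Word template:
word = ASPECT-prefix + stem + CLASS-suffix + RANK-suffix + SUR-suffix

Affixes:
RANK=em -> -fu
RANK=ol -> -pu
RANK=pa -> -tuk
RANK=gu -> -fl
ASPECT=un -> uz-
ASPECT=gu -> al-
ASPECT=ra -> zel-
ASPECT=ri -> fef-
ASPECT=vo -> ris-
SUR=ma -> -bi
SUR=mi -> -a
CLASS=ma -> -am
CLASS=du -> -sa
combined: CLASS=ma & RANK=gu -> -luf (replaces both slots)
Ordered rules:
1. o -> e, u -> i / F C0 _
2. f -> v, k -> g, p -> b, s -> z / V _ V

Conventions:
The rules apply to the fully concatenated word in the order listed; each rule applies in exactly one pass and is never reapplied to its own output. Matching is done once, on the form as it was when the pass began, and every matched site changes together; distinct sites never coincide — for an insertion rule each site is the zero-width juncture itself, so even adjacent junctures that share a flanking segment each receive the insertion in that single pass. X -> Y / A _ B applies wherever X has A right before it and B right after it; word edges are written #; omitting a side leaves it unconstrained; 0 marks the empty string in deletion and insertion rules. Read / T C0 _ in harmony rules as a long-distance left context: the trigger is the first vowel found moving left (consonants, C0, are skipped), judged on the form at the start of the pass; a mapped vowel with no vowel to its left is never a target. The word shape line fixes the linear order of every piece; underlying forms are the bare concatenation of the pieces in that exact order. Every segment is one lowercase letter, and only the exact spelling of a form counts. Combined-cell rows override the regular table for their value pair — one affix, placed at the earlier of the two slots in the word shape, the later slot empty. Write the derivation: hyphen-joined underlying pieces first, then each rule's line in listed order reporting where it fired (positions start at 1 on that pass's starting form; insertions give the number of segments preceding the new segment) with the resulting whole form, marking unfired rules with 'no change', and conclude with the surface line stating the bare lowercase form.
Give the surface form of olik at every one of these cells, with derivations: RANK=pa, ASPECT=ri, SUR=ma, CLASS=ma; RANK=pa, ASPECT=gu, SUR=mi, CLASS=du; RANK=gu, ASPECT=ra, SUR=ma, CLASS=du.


cell RANK=pa, ASPECT=ri, SUR=ma, CLASS=ma:
underlying: fef-olik-am-tuk-bi
1. o -> e, u -> i / F C0 _: fires at position(s) 4: fefelikamtukbi
2. f -> v, k -> g, p -> b, s -> z / V _ V: fires at position(s) 3, 7: feveligamtukbi
surface: feveligamtukbi

cell RANK=pa, ASPECT=gu, SUR=mi, CLASS=du:
underlying: al-olik-sa-tuk-a
1. o -> e, u -> i / F C0 _: no change
2. f -> v, k -> g, p -> b, s -> z / V _ V: fires at position(s) 11: aloliksatuga
surface: aloliksatuga

cell RANK=gu, ASPECT=ra, SUR=ma, CLASS=du:
underlying: zel-olik-sa-fl-bi
1. o -> e, u -> i / F C0 _: fires at position(s) 4: zeleliksaflbi
2. f -> v, k -> g, p -> b, s -> z / V _ V: no change
surface: zeleliksaflbi


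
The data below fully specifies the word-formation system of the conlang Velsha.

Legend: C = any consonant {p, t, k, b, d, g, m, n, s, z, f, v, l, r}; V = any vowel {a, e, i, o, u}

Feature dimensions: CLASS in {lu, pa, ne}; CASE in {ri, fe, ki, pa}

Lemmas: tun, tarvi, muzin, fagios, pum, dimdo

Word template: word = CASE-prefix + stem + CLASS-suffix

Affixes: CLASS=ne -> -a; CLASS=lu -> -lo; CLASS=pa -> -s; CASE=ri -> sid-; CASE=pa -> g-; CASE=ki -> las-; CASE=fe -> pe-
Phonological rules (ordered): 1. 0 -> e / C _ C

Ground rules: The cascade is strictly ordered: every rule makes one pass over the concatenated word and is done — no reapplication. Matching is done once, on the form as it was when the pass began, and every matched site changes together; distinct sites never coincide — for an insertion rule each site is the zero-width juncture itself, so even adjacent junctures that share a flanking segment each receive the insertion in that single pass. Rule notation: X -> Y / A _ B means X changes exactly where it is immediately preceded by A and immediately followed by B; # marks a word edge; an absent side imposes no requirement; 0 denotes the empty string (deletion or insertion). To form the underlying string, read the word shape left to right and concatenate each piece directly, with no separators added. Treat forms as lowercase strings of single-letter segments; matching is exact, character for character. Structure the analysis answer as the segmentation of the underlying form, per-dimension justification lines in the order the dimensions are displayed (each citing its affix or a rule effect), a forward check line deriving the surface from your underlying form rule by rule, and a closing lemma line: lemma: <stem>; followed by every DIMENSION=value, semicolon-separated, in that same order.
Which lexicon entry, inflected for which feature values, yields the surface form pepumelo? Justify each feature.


underlying: pe-pum-lo
CLASS=lu - signalled by the affix -lo
CASE=fe - signalled by the affix pe-
check: pepumlo -> pepumelo
lemma: pum; CLASS=lu; CASE=fe


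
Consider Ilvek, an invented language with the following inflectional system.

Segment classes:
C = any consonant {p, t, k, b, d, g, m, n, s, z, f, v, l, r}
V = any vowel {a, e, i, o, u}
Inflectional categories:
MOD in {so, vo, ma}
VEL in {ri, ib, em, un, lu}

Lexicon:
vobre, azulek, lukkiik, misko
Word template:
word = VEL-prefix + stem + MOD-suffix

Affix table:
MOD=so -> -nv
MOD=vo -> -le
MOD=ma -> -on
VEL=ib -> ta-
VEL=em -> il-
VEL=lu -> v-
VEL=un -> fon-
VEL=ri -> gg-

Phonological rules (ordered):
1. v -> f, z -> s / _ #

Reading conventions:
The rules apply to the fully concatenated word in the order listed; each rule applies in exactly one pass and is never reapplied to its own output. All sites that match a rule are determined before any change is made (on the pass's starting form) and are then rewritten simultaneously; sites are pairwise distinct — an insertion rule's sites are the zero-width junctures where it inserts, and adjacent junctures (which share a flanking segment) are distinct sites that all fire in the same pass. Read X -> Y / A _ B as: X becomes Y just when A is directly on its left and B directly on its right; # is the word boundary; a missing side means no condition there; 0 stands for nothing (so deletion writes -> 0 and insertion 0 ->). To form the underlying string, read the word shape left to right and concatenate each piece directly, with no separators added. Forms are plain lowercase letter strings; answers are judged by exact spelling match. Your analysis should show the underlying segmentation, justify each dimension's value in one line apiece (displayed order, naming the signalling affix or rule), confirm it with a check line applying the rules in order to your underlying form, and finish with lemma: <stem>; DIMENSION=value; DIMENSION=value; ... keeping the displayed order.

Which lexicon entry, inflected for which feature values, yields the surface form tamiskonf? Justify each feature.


underlying: ta-misko-nv
MOD=so - signalled by the affix -nv
VEL=ib - signalled by the affix ta-
check: tamiskonv -> tamiskonf
lemma: misko; MOD=so; VEL=ib


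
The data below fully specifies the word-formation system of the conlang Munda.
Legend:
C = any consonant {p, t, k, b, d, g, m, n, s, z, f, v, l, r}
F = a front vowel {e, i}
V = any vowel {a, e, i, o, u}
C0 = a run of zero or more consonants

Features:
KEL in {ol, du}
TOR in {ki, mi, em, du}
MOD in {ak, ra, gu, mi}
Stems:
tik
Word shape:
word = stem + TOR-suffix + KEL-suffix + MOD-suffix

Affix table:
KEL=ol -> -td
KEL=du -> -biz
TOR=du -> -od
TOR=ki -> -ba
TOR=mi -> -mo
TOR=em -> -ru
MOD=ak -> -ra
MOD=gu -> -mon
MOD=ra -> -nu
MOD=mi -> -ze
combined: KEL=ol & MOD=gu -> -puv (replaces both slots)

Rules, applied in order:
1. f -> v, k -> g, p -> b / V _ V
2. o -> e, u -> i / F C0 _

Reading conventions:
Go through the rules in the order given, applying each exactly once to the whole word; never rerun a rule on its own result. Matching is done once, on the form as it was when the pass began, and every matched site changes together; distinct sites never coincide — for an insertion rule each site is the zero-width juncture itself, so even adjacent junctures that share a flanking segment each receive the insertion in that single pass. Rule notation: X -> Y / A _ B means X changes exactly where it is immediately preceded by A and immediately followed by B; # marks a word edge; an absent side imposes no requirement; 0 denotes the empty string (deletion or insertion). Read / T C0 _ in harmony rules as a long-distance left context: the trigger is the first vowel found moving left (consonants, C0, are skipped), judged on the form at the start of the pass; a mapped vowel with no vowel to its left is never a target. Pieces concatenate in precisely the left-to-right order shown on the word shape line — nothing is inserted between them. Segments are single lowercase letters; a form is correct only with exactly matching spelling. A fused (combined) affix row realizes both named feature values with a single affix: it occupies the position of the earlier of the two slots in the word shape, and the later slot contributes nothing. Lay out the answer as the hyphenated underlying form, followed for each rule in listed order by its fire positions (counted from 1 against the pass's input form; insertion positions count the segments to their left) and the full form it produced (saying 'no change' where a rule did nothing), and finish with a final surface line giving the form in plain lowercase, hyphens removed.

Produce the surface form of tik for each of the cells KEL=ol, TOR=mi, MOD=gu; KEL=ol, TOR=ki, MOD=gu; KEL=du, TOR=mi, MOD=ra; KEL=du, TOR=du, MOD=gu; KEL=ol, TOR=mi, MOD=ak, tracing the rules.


cell KEL=ol, TOR=mi, MOD=gu:
underlying: tik-mo-puv
1. f -> v, k -> g, p -> b / V _ V: fires at position(s) 6: tikmobuv
2. o -> e, u -> i / F C0 _: fires at position(s) 5: tikmebuv
surface: tikmebuv

cell KEL=ol, TOR=ki, MOD=gu:
underlying: tik-ba-puv
1. f -> v, k -> g, p -> b / V _ V: fires at position(s) 6: tikbabuv
2. o -> e, u -> i / F C0 _: no change
surface: tikbabuv

cell KEL=du, TOR=mi, MOD=ra:
underlying: tik-mo-biz-nu
1. f -> v, k -> g, p -> b / V _ V: no change
2. o -> e, u -> i / F C0 _: fires at position(s) 5, 10: tikmebizni
surface: tikmebizni

cell KEL=du, TOR=du, MOD=gu:
underlying: tik-od-biz-mon
1. f -> v, k -> g, p -> b / V _ V: fires at position(s) 3: tigodbizmon
2. o -> e, u -> i / F C0 _: fires at position(s) 4, 10: tigedbizmen
surface: tigedbizmen

cell KEL=ol, TOR=mi, MOD=ak:
underlying: tik-mo-td-ra
1. f -> v, k -> g, p -> b / V _ V: no change
2. o -> e, u -> i / F C0 _: fires at position(s) 5: tikmetdra
surface: tikmetdra


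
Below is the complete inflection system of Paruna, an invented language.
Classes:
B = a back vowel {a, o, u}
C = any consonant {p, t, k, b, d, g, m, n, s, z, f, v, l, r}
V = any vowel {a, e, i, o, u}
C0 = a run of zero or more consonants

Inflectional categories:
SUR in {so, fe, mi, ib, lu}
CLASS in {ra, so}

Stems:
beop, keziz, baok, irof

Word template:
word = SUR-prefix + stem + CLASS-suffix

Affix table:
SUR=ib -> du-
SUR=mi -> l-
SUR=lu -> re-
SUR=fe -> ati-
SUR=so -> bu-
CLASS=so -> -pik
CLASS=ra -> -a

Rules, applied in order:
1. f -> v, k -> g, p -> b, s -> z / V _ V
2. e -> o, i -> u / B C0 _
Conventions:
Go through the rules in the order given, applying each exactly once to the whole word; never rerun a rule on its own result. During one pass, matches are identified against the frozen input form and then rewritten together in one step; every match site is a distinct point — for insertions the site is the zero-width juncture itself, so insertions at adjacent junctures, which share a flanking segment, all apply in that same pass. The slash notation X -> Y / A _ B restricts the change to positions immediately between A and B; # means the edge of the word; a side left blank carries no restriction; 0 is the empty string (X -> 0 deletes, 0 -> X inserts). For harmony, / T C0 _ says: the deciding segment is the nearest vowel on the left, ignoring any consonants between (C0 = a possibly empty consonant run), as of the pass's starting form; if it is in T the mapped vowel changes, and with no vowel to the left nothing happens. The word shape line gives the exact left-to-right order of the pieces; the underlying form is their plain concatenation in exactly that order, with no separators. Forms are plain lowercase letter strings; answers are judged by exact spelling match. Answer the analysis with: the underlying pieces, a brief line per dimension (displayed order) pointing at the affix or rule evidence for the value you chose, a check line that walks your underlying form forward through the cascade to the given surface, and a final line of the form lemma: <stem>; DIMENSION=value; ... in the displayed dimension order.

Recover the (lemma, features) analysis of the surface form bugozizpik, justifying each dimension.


underlying: bu-keziz-pik
SUR=so - signalled by the affix bu-
CLASS=so - signalled by the affix -pik
check: bukezizpik -> bugezizpik -> bugozizpik
lemma: keziz; SUR=so; CLASS=so


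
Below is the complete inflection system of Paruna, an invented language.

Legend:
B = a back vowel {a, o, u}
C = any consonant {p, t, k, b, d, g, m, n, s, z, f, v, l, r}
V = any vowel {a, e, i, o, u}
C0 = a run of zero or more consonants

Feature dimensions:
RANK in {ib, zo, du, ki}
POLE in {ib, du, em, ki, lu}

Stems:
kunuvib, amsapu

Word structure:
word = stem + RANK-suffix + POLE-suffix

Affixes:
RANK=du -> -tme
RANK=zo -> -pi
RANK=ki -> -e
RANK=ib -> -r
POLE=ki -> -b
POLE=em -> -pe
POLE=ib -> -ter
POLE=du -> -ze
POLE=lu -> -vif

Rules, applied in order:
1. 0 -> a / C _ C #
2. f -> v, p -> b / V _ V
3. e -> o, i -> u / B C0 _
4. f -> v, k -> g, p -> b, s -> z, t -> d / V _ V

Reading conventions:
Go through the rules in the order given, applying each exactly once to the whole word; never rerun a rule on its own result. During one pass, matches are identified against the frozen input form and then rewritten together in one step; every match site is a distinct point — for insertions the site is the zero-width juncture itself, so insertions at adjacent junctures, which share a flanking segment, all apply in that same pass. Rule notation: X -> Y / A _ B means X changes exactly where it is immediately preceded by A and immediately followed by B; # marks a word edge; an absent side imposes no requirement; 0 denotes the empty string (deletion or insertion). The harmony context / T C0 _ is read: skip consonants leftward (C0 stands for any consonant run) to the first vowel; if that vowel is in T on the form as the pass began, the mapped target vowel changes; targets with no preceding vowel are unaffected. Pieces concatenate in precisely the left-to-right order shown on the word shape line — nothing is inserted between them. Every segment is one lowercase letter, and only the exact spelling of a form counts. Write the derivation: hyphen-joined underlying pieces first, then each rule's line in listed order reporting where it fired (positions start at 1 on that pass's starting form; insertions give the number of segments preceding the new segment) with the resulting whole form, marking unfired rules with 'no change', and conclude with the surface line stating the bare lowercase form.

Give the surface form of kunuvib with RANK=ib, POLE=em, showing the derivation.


underlying: kunuvib-r-pe
1. 0 -> a / C _ C #: no change
2. f -> v, p -> b / V _ V: no change
3. e -> o, i -> u / B C0 _: fires at position(s) 6: kunuvubrpe
4. f -> v, k -> g, p -> b, s -> z, t -> d / V _ V: no change
surface: kunuvubrpe


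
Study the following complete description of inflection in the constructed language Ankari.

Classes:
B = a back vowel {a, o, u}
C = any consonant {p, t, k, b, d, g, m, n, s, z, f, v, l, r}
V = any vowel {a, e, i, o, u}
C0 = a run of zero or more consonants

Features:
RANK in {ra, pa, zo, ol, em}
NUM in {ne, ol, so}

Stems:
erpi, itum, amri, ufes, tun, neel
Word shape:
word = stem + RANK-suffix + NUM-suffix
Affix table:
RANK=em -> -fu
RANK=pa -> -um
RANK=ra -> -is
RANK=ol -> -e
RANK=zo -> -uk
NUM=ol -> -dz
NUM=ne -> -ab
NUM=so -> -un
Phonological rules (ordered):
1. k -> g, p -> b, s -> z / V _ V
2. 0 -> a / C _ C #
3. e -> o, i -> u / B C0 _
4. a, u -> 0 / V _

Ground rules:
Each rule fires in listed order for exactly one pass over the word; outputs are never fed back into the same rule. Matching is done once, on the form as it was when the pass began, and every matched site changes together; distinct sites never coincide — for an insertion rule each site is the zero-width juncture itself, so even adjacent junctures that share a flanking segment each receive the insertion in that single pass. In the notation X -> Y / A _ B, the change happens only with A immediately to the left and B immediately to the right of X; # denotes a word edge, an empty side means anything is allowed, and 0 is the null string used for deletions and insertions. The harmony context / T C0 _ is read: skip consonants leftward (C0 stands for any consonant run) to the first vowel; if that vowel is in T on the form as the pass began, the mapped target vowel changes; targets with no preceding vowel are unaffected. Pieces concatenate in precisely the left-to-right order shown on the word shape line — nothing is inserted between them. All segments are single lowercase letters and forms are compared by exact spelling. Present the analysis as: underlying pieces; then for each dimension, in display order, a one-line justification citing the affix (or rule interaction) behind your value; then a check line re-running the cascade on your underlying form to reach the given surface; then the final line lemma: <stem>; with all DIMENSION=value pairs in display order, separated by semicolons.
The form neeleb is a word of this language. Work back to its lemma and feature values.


underlying: neel-e-ab
RANK=ol - signalled by the affix -e
NUM=ne - signalled by the affix -ab
check: neeleab -> neeleab -> neeleab -> neeleab -> neeleb
lemma: neel; RANK=ol; NUM=ne


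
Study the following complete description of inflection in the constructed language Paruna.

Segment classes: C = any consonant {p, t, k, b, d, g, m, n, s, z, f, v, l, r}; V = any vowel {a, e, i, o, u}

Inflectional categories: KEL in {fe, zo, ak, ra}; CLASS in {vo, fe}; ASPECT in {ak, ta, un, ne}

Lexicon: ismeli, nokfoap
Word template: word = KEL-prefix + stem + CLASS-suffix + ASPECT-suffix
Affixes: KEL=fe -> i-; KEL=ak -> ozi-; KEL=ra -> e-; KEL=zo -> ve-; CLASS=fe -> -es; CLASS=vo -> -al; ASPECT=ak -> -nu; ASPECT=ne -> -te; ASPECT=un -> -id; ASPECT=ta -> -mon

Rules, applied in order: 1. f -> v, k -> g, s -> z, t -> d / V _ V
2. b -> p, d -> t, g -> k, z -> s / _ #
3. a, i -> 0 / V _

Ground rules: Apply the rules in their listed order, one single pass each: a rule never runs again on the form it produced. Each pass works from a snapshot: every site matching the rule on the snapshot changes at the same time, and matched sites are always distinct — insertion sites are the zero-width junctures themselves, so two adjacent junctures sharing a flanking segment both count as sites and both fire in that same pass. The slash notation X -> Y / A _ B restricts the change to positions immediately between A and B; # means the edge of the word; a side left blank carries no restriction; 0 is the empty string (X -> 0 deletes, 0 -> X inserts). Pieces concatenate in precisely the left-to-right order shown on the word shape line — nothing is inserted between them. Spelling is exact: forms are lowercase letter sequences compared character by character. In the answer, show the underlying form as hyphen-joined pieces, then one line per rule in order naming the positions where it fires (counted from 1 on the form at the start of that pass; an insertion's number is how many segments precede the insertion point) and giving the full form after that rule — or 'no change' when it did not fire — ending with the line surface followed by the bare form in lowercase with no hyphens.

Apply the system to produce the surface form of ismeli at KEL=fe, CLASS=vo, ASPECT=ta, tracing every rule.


underlying: i-ismeli-al-mon
1. f -> v, k -> g, s -> z, t -> d / V _ V: no change
2. b -> p, d -> t, g -> k, z -> s / _ #: no change
3. a, i -> 0 / V _: fires at position(s) 2, 8: ismelilmon
surface: ismelilmon


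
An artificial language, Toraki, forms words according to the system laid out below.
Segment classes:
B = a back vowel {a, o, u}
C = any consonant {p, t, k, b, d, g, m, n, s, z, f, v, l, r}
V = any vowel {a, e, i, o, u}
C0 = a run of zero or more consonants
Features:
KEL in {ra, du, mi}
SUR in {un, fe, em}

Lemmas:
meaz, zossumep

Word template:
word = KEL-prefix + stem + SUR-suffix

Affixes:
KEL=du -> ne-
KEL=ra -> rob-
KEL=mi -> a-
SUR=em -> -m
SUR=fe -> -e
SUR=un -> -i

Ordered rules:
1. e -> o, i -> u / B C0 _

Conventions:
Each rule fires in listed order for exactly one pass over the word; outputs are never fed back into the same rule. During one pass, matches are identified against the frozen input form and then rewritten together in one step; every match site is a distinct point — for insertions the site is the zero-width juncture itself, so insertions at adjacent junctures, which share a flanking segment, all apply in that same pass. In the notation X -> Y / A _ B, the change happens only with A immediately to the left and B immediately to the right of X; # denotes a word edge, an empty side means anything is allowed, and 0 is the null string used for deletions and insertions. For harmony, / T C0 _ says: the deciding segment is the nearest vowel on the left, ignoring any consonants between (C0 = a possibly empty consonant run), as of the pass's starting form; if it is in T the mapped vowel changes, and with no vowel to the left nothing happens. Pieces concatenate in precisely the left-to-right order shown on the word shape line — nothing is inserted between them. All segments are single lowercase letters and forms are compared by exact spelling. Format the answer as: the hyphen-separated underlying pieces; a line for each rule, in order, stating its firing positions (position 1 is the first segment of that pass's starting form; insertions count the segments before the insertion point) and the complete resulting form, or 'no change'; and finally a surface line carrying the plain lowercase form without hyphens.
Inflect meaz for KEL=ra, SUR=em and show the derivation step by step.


underlying: rob-meaz-m
1. e -> o, i -> u / B C0 _: fires at position(s) 5: robmoazm
surface: robmoazm


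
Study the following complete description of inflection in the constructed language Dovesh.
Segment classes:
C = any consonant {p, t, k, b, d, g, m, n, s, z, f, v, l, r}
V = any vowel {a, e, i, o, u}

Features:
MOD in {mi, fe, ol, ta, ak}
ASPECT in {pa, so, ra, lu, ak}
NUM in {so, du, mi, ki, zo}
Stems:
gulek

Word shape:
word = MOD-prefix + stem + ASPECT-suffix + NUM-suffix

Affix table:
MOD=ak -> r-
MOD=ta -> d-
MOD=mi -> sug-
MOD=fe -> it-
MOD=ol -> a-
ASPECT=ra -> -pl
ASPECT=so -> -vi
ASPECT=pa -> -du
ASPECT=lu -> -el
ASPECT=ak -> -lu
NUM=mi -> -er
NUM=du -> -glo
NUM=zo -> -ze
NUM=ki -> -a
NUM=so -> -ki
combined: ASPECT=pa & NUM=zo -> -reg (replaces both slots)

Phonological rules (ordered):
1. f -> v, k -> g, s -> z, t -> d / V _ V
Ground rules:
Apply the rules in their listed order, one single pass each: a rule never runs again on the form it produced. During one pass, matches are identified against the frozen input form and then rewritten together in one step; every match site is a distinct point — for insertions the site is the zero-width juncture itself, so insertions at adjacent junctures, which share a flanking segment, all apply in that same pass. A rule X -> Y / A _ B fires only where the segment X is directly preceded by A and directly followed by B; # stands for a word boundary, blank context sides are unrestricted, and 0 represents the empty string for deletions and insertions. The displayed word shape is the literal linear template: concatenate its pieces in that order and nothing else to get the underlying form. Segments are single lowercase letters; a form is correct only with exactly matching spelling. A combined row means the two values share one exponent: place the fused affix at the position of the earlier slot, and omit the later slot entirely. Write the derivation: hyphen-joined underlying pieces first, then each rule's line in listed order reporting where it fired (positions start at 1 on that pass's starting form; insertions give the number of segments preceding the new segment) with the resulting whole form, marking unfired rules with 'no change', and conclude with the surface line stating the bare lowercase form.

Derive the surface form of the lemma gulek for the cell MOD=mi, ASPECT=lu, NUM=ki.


underlying: sug-gulek-el-a
1. f -> v, k -> g, s -> z, t -> d / V _ V: fires at position(s) 8: suggulegela
surface: suggulegela


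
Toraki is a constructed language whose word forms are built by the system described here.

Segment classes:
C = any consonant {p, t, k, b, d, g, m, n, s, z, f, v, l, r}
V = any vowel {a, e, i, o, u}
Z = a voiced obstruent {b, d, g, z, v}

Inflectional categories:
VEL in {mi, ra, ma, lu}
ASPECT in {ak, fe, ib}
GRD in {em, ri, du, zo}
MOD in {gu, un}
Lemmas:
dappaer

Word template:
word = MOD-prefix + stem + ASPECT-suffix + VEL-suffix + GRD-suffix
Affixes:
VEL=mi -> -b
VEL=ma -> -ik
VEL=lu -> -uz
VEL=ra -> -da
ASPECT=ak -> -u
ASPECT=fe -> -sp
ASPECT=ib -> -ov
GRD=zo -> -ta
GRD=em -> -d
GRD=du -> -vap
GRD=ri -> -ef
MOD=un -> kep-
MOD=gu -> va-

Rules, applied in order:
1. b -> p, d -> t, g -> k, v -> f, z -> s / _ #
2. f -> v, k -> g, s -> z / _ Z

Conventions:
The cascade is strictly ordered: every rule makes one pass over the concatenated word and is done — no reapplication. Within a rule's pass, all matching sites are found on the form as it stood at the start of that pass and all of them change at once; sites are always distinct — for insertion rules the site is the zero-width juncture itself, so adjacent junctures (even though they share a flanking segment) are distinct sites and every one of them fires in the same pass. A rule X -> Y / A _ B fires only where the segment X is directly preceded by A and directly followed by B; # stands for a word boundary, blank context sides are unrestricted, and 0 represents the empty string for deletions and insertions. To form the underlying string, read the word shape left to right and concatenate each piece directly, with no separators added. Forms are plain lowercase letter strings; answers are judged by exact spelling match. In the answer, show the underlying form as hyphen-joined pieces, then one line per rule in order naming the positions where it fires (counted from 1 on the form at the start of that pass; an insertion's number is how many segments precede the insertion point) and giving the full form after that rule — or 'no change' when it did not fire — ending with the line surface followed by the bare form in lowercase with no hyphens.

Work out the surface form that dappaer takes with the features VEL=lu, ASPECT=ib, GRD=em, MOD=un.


underlying: kep-dappaer-ov-uz-d
1. b -> p, d -> t, g -> k, v -> f, z -> s / _ #: fires at position(s) 15: kepdappaerovuzt
2. f -> v, k -> g, s -> z / _ Z: no change
surface: kepdappaerovuzt


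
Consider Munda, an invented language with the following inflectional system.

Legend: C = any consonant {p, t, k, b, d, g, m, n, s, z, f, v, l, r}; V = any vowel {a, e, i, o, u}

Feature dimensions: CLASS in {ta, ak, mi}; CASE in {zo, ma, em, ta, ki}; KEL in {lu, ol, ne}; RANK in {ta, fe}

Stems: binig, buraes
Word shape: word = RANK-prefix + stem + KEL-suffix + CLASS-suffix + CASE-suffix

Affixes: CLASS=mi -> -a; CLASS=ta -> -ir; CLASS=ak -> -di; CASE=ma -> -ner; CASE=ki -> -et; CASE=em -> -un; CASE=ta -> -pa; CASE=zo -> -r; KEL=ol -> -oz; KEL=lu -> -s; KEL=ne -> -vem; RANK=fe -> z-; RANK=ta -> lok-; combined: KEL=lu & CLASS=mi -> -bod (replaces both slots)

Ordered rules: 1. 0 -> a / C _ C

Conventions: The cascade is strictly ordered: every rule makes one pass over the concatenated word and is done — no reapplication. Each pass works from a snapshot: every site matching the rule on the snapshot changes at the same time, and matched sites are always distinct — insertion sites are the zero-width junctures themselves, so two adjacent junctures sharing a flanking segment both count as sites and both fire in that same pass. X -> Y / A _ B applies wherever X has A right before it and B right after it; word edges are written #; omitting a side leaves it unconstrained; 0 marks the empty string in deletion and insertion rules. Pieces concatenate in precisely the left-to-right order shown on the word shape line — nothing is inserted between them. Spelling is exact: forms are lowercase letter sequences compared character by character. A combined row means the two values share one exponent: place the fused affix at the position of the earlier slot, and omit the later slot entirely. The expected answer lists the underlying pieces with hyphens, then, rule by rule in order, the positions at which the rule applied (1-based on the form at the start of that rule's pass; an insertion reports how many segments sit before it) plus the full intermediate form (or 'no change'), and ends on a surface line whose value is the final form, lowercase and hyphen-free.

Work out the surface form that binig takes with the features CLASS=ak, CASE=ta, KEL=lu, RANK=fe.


underlying: z-binig-s-di-pa
1. 0 -> a / C _ C: inserts after position(s) 1, 6, 7: zabinigasadipa
surface: zabinigasadipa


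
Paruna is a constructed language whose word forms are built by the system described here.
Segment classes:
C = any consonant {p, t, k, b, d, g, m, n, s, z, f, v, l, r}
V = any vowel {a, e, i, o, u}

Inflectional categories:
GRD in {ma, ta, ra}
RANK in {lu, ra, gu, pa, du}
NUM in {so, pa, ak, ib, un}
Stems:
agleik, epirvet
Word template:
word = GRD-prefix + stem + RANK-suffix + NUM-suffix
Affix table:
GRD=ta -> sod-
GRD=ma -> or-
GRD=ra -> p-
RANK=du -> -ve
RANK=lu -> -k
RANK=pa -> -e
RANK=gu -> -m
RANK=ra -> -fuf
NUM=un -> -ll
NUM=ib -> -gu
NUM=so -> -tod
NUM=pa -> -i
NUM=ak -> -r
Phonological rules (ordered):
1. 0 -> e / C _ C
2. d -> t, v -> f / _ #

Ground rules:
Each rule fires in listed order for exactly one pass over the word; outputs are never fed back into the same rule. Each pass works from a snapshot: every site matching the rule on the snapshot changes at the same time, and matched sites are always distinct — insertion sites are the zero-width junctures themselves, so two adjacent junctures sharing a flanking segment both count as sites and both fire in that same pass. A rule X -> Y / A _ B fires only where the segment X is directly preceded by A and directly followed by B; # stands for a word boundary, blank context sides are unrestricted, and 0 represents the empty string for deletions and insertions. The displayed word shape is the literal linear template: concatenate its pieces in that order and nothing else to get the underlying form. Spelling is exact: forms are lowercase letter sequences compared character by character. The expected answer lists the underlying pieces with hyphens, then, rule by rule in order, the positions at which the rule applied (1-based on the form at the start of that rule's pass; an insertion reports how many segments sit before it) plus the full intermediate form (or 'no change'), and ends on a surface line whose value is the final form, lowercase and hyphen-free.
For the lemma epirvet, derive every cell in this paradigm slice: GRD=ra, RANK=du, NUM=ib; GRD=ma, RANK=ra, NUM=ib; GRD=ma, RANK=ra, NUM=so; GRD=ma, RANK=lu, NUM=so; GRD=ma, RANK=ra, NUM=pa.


cell GRD=ra, RANK=du, NUM=ib:
underlying: p-epirvet-ve-gu
1. 0 -> e / C _ C: inserts after position(s) 5, 8: pepirevetevegu
2. d -> t, v -> f / _ #: no change
surface: pepirevetevegu

cell GRD=ma, RANK=ra, NUM=ib:
underlying: or-epirvet-fuf-gu
1. 0 -> e / C _ C: inserts after position(s) 6, 9, 12: orepirevetefufegu
2. d -> t, v -> f / _ #: no change
surface: orepirevetefufegu

cell GRD=ma, RANK=ra, NUM=so:
underlying: or-epirvet-fuf-tod
1. 0 -> e / C _ C: inserts after position(s) 6, 9, 12: orepirevetefufetod
2. d -> t, v -> f / _ #: fires at position(s) 18: orepirevetefufetot
surface: orepirevetefufetot

cell GRD=ma, RANK=lu, NUM=so:
underlying: or-epirvet-k-tod
1. 0 -> e / C _ C: inserts after position(s) 6, 9, 10: orepireveteketod
2. d -> t, v -> f / _ #: fires at position(s) 16: orepireveteketot
surface: orepireveteketot

cell GRD=ma, RANK=ra, NUM=pa:
underlying: or-epirvet-fuf-i
1. 0 -> e / C _ C: inserts after position(s) 6, 9: orepirevetefufi
2. d -> t, v -> f / _ #: no change
surface: orepirevetefufi


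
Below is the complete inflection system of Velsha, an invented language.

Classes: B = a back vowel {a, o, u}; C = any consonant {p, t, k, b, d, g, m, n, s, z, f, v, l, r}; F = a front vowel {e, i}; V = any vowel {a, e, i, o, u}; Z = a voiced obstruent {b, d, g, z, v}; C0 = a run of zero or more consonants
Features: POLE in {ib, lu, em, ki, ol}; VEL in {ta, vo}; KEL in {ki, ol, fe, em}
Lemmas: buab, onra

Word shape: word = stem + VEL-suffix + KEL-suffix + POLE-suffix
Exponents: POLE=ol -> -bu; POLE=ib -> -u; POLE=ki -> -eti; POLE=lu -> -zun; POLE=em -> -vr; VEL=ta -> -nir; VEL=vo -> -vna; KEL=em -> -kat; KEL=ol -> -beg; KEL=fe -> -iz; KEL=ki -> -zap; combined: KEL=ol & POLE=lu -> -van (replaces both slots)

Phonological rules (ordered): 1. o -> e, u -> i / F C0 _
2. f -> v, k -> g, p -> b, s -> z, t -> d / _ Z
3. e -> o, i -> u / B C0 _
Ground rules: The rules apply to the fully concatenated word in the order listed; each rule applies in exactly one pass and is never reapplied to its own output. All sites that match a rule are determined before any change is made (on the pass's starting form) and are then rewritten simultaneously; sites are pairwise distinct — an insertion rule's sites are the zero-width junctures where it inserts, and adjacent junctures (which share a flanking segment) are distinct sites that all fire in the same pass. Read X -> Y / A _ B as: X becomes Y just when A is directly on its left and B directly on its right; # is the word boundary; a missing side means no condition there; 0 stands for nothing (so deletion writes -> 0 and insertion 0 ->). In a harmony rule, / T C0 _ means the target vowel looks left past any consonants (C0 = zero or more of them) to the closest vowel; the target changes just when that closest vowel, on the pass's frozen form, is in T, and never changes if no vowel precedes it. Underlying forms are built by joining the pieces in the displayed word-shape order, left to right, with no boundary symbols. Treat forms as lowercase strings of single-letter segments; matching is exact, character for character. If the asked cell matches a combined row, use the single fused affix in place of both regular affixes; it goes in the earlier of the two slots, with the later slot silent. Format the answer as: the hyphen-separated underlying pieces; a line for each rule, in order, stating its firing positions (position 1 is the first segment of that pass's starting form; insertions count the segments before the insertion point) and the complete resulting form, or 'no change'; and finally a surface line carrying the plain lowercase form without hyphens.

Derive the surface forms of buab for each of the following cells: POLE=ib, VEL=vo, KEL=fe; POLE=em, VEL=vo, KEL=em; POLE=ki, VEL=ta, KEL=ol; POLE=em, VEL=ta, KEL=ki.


cell POLE=ib, VEL=vo, KEL=fe:
underlying: buab-vna-iz-u
1. o -> e, u -> i / F C0 _: fires at position(s) 10: buabvnaizi
2. f -> v, k -> g, p -> b, s -> z, t -> d / _ Z: no change
3. e -> o, i -> u / B C0 _: fires at position(s) 8: buabvnauzi
surface: buabvnauzi

cell POLE=em, VEL=vo, KEL=em:
underlying: buab-vna-kat-vr
1. o -> e, u -> i / F C0 _: no change
2. f -> v, k -> g, p -> b, s -> z, t -> d / _ Z: fires at position(s) 10: buabvnakadvr
3. e -> o, i -> u / B C0 _: no change
surface: buabvnakadvr

cell POLE=ki, VEL=ta, KEL=ol:
underlying: buab-nir-beg-eti
1. o -> e, u -> i / F C0 _: no change
2. f -> v, k -> g, p -> b, s -> z, t -> d / _ Z: no change
3. e -> o, i -> u / B C0 _: fires at position(s) 6: buabnurbegeti
surface: buabnurbegeti

cell POLE=em, VEL=ta, KEL=ki:
underlying: buab-nir-zap-vr
1. o -> e, u -> i / F C0 _: no change
2. f -> v, k -> g, p -> b, s -> z, t -> d / _ Z: fires at position(s) 10: buabnirzabvr
3. e -> o, i -> u / B C0 _: fires at position(s) 6: buabnurzabvr
surface: buabnurzabvr


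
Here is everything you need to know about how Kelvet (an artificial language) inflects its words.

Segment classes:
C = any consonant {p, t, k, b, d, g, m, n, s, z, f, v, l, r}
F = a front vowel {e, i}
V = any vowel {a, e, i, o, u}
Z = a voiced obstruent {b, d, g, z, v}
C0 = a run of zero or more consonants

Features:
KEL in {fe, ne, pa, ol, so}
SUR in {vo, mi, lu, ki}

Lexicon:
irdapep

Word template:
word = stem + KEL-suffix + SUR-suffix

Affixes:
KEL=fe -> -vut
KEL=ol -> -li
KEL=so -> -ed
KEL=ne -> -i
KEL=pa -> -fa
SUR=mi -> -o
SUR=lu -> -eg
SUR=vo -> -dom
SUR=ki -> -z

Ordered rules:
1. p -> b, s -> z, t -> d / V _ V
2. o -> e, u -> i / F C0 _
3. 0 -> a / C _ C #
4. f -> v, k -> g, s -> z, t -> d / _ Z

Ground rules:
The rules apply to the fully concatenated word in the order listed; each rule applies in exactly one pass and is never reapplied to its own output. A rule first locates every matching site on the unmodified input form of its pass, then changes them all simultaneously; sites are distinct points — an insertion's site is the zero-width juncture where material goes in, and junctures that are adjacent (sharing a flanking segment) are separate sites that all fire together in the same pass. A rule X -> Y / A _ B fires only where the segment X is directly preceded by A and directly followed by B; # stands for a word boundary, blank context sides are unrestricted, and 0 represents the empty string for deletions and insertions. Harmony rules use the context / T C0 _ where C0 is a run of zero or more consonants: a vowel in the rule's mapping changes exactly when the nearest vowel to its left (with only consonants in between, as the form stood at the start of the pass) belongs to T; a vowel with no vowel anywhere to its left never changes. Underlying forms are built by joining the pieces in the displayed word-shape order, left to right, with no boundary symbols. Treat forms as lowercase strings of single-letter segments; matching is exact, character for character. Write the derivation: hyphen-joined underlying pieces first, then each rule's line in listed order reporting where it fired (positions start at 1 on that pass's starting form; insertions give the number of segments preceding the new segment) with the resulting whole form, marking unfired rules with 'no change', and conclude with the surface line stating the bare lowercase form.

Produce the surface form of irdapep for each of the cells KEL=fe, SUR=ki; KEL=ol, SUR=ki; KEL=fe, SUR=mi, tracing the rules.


cell KEL=fe, SUR=ki:
underlying: irdapep-vut-z
1. p -> b, s -> z, t -> d / V _ V: fires at position(s) 5: irdabepvutz
2. o -> e, u -> i / F C0 _: fires at position(s) 9: irdabepvitz
3. 0 -> a / C _ C #: inserts after position(s) 10: irdabepvitaz
4. f -> v, k -> g, s -> z, t -> d / _ Z: no change
surface: irdabepvitaz

cell KEL=ol, SUR=ki:
underlying: irdapep-li-z
1. p -> b, s -> z, t -> d / V _ V: fires at position(s) 5: irdabepliz
2. o -> e, u -> i / F C0 _: no change
3. 0 -> a / C _ C #: no change
4. f -> v, k -> g, s -> z, t -> d / _ Z: no change
surface: irdabepliz

cell KEL=fe, SUR=mi:
underlying: irdapep-vut-o
1. p -> b, s -> z, t -> d / V _ V: fires at position(s) 5, 10: irdabepvudo
2. o -> e, u -> i / F C0 _: fires at position(s) 9: irdabepvido
3. 0 -> a / C _ C #: no change
4. f -> v, k -> g, s -> z, t -> d / _ Z: no change
surface: irdabepvido


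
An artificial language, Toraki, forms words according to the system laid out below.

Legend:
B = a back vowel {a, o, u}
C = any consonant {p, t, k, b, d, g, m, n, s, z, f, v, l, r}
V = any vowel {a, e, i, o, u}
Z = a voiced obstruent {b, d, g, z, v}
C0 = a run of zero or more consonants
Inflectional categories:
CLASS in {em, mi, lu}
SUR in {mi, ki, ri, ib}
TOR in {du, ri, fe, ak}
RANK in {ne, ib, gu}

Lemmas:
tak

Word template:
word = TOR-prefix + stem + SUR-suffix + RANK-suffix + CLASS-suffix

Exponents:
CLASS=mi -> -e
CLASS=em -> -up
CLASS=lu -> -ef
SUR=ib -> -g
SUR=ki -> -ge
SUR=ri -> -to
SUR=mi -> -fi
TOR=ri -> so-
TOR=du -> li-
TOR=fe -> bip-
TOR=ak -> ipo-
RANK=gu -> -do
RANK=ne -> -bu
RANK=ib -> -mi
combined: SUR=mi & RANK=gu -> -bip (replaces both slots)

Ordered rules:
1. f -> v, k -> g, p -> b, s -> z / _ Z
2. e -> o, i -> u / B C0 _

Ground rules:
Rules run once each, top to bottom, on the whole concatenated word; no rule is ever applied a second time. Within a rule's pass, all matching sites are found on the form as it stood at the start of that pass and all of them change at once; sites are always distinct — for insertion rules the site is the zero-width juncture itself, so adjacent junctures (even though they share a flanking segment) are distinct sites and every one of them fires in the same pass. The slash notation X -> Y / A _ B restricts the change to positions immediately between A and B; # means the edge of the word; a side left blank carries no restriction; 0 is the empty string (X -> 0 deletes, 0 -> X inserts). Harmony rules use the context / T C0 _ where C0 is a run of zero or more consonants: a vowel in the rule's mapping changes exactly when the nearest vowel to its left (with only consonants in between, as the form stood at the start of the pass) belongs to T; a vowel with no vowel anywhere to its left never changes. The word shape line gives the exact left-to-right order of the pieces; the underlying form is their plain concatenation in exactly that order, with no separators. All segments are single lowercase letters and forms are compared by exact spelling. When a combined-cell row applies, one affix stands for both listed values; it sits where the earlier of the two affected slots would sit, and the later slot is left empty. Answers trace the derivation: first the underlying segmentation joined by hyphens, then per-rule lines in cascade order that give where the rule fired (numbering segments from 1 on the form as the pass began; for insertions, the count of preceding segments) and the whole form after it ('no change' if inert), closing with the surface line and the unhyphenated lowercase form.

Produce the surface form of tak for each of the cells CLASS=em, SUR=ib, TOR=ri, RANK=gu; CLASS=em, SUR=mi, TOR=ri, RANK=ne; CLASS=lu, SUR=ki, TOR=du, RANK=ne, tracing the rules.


cell CLASS=em, SUR=ib, TOR=ri, RANK=gu:
underlying: so-tak-g-do-up
1. f -> v, k -> g, p -> b, s -> z / _ Z: fires at position(s) 5: sotaggdoup
2. e -> o, i -> u / B C0 _: no change
surface: sotaggdoup

cell CLASS=em, SUR=mi, TOR=ri, RANK=ne:
underlying: so-tak-fi-bu-up
1. f -> v, k -> g, p -> b, s -> z / _ Z: no change
2. e -> o, i -> u / B C0 _: fires at position(s) 7: sotakfubuup
surface: sotakfubuup

cell CLASS=lu, SUR=ki, TOR=du, RANK=ne:
underlying: li-tak-ge-bu-ef
1. f -> v, k -> g, p -> b, s -> z / _ Z: fires at position(s) 5: litaggebuef
2. e -> o, i -> u / B C0 _: fires at position(s) 7, 10: litaggobuof
surface: litaggobuof
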